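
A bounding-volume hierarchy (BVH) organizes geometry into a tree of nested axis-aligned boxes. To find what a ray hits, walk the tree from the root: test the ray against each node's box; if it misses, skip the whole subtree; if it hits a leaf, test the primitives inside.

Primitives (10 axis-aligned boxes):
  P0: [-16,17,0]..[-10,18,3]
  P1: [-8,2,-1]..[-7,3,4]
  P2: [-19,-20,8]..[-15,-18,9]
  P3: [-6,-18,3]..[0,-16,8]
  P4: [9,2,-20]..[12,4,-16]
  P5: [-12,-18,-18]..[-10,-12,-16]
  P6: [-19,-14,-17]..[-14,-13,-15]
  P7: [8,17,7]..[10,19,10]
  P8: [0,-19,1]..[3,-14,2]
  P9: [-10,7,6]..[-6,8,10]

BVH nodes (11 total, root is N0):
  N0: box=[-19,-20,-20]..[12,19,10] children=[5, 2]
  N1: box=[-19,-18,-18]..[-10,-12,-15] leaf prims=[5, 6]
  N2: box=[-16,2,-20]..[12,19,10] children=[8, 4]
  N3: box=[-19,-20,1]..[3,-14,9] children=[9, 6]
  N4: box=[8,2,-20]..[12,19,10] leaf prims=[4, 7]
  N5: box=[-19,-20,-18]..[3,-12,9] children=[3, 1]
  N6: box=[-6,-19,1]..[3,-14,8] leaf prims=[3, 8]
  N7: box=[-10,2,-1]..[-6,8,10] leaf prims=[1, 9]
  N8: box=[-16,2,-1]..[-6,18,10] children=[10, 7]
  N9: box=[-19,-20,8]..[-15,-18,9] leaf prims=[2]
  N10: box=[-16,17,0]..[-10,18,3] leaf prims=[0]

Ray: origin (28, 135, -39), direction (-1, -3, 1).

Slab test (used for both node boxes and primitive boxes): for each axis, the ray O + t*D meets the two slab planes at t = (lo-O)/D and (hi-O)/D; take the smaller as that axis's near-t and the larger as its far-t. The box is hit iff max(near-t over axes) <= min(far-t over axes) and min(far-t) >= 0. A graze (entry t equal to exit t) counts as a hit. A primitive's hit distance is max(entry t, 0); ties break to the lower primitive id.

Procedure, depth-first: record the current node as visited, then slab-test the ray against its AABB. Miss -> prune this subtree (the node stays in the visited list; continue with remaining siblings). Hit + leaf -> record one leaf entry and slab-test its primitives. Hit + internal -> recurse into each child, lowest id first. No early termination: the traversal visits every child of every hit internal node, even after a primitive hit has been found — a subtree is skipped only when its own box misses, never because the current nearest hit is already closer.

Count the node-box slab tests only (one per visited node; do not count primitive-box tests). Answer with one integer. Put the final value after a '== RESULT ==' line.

Walk:
N0 x:[16,47] y:[116/3,155/3] z:[19,49] -> hit [116/3,47], descend [2, 5]
  N2 x:[16,44] y:[116/3,133/3] z:[19,49] -> hit [116/3,44], descend [4, 8]
    N4 x:[16,20] y:[116/3,133/3] z:[19,49] -> miss, prune
    N8 x:[34,44] y:[39,133/3] z:[38,49] -> hit [39,44], descend [7, 10]
      N7 x:[34,38] y:[127/3,133/3] z:[38,49] -> miss, prune
      N10 x:[38,44] y:[39,118/3] z:[39,42] -> hit [39,118/3] leaf, test {P0@t=39}
  N5 x:[25,47] y:[49,155/3] z:[21,48] -> miss, prune

7 AABB tests over nodes [0, 2, 4, 8, 7, 10, 5]; 1 leaf entered; closest P0.

== RESULT ==
7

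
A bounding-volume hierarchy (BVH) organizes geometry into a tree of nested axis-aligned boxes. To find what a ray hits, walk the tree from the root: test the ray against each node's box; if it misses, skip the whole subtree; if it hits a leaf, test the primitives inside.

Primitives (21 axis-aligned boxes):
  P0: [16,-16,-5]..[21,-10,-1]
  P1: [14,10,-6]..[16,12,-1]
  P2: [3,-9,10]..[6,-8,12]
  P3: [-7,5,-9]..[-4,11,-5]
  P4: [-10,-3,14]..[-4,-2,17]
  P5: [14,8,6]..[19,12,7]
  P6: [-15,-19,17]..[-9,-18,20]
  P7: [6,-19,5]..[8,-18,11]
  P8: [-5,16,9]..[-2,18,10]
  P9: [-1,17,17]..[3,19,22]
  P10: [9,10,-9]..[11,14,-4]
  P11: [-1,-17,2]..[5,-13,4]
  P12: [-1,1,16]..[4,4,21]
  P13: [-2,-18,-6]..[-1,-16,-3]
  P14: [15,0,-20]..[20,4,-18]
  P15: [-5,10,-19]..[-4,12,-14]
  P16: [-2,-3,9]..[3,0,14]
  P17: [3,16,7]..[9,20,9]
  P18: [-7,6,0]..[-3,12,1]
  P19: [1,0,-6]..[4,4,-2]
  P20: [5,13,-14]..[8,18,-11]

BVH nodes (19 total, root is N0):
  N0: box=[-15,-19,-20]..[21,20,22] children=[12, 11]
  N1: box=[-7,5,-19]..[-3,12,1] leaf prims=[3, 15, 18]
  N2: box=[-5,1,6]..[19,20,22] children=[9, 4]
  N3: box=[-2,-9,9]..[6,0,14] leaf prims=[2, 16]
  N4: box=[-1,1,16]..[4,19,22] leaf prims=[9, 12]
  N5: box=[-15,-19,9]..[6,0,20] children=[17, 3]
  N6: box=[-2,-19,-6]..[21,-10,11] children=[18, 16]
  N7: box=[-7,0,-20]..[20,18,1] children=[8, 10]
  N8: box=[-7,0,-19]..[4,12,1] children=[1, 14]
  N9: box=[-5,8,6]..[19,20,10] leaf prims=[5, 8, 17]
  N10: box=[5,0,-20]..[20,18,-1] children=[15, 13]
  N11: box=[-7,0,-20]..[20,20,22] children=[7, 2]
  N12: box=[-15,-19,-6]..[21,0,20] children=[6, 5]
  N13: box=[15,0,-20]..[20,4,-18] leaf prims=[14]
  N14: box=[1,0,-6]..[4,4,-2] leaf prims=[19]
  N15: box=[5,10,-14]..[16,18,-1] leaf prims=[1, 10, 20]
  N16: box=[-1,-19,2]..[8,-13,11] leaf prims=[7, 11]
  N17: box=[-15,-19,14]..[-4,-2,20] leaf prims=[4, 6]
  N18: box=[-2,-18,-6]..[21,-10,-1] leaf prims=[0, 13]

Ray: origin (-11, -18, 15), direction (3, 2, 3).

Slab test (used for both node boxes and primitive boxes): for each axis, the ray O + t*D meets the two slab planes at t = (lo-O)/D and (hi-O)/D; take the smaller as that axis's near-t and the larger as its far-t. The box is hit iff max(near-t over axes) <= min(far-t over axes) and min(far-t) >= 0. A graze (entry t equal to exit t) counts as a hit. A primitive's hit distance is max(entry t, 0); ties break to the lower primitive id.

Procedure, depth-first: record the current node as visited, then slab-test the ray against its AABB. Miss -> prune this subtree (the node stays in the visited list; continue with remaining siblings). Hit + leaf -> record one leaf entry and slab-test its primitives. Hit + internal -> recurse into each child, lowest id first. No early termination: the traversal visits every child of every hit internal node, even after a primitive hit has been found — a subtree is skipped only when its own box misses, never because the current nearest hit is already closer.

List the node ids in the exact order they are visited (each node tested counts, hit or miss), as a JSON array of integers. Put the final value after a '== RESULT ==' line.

Trace the traversal:
N0 x:[-4/3,32/3] y:[-1/2,19] z:[-35/3,7/3] -> hit [-1/2,7/3], descend [11, 12]
  N11 x:[4/3,31/3] y:[9,19] z:[-35/3,7/3] -> miss, prune
  N12 x:[-4/3,32/3] y:[-1/2,9] z:[-7,5/3] -> hit [-1/2,5/3], descend [5, 6]
    N5 x:[-4/3,17/3] y:[-1/2,9] z:[-2,5/3] -> hit [-1/2,5/3], descend [3, 17]
      N3 x:[3,17/3] y:[9/2,9] z:[-2,-1/3] -> miss, prune
      N17 x:[-4/3,7/3] y:[-1/2,8] z:[-1/3,5/3] -> hit [-1/3,5/3] leaf, test {P4(miss), P6(miss)}
    N6 x:[3,32/3] y:[-1/2,4] z:[-7,-4/3] -> miss, prune

Summary -> nodes [0, 11, 12, 5, 3, 17, 6]; box-tests=7; leaf-entries=1; first=miss

== RESULT ==
[0, 11, 12, 5, 3, 17, 6]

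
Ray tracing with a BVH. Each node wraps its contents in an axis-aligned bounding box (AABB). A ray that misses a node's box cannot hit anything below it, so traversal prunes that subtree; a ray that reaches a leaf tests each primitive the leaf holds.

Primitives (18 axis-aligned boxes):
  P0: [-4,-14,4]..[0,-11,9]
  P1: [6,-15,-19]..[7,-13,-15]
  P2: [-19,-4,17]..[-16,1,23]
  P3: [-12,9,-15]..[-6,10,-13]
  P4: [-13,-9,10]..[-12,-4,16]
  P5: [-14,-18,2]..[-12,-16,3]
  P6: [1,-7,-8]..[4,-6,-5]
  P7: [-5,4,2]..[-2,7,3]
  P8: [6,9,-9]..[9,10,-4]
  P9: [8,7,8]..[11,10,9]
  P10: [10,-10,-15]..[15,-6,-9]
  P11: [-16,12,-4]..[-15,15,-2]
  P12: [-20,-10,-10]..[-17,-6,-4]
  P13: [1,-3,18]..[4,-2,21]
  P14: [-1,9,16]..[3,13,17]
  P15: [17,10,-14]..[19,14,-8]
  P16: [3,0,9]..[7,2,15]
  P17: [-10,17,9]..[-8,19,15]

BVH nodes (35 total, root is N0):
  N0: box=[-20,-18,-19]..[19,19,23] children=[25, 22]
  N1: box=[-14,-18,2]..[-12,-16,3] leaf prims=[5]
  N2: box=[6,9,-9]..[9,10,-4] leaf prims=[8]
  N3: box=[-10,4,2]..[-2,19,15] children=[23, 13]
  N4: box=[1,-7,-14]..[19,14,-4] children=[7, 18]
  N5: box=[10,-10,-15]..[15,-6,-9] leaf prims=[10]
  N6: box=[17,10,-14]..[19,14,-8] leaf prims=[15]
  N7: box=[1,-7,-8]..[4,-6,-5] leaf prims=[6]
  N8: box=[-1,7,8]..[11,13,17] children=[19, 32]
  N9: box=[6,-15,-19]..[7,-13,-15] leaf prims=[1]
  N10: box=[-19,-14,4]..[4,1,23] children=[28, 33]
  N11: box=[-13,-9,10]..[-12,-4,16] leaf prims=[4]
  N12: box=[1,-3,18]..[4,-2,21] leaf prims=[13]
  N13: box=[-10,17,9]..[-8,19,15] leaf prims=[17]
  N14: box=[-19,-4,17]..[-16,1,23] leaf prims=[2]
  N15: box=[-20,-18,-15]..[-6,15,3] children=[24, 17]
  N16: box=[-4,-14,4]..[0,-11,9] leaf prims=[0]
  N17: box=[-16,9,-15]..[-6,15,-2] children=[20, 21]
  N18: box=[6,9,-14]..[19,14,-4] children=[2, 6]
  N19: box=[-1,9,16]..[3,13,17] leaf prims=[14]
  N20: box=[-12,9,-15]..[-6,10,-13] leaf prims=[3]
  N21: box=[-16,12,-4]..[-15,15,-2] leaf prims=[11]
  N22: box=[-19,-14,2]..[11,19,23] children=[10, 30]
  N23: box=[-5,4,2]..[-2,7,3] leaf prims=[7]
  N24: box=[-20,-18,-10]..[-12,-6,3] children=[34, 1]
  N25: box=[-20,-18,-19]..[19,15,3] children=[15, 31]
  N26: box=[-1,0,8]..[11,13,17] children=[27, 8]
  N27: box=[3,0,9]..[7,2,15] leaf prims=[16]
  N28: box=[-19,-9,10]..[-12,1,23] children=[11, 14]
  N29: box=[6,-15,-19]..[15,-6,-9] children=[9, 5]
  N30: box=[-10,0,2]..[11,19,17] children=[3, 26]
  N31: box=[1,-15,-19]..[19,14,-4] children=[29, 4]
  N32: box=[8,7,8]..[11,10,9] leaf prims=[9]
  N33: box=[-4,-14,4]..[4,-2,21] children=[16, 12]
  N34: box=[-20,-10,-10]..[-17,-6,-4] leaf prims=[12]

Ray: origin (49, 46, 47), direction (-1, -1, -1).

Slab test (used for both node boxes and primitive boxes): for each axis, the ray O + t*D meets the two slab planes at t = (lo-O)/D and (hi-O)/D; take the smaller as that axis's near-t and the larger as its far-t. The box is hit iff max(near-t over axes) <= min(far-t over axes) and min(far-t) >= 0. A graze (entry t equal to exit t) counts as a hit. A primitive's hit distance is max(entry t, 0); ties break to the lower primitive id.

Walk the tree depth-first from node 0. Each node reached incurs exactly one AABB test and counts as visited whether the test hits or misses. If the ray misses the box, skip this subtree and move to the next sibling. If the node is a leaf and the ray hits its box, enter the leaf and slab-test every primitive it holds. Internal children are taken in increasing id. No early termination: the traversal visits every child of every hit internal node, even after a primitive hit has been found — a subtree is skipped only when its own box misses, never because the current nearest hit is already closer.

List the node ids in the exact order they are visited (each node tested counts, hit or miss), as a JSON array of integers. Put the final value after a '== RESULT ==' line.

Traverse from the root:
N0 x:[30,69] y:[27,64] z:[24,66] -> hit [30,64], descend [22, 25]
  N22 x:[38,68] y:[27,60] z:[24,45] -> hit [38,45], descend [10, 30]
    N10 x:[45,68] y:[45,60] z:[24,43] -> miss, prune
    N30 x:[38,59] y:[27,46] z:[30,45] -> hit [38,45], descend [3, 26]
      N3 x:[51,59] y:[27,42] z:[32,45] -> miss, prune
      N26 x:[38,50] y:[33,46] z:[30,39] -> hit [38,39], descend [8, 27]
        N8 x:[38,50] y:[33,39] z:[30,39] -> hit [38,39], descend [19, 32]
          N19 x:[46,50] y:[33,37] z:[30,31] -> miss, prune
          N32 x:[38,41] y:[36,39] z:[38,39] -> hit [38,39] leaf, test {P9@t=38}
        N27 x:[42,46] y:[44,46] z:[32,38] -> miss, prune
  N25 x:[30,69] y:[31,64] z:[44,66] -> hit [44,64], descend [15, 31]
    N15 x:[55,69] y:[31,64] z:[44,62] -> hit [55,62], descend [17, 24]
      N17 x:[55,65] y:[31,37] z:[49,62] -> miss, prune
      N24 x:[61,69] y:[52,64] z:[44,57] -> miss, prune
    N31 x:[30,48] y:[32,61] z:[51,66] -> miss, prune

Visited [0, 22, 10, 30, 3, 26, 8, 19, 32, 27, 25, 15, 17, 24, 31]. Tests: 15 box, 1 leaf. Nearest: P9.

== RESULT ==
[0, 22, 10, 30, 3, 26, 8, 19, 32, 27, 25, 15, 17, 24, 31]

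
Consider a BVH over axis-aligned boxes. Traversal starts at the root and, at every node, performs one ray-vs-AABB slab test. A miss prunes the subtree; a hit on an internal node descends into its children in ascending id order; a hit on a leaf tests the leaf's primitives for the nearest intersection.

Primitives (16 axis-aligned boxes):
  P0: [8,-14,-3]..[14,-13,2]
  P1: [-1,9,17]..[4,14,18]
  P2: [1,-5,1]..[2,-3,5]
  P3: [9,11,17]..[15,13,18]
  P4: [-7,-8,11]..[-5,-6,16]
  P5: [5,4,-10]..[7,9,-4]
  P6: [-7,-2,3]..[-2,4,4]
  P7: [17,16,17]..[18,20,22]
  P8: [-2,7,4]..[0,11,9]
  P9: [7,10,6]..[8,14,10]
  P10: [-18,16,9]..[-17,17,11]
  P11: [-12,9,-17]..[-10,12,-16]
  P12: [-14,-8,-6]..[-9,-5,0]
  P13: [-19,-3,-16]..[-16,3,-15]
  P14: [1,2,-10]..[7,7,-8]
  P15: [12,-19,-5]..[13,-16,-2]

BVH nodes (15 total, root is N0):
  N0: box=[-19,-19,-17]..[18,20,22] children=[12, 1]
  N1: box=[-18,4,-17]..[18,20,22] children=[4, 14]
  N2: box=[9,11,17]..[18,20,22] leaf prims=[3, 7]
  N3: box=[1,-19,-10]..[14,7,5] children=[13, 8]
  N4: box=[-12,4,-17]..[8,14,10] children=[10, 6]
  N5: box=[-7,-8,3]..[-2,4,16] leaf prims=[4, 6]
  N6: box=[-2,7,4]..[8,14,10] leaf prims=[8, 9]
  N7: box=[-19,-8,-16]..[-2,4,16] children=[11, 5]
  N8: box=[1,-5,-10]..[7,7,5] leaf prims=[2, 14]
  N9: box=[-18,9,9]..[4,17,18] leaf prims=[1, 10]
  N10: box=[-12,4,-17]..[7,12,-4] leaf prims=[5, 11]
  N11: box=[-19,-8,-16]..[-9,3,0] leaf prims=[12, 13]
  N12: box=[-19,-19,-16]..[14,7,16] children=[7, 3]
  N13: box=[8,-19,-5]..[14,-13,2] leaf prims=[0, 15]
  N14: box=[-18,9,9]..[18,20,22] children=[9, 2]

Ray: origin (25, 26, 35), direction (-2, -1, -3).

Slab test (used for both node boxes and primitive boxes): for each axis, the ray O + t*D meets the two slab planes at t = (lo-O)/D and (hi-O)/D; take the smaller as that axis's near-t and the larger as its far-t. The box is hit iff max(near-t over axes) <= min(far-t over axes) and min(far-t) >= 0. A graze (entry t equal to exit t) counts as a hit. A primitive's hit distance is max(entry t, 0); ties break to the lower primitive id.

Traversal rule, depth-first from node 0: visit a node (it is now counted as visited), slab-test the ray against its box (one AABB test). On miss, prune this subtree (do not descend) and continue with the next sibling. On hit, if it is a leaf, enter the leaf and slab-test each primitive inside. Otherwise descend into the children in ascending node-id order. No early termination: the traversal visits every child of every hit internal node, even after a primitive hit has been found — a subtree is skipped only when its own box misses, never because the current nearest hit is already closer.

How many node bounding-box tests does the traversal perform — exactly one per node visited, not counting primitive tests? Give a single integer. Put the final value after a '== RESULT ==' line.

Walk:
N0 x:[7/2,22] y:[6,45] z:[13/3,52/3] -> hit [6,52/3], descend [1, 12]
  N1 x:[7/2,43/2] y:[6,22] z:[13/3,52/3] -> hit [6,52/3], descend [4, 14]
    N4 x:[17/2,37/2] y:[12,22] z:[25/3,52/3] -> hit [12,52/3], descend [6, 10]
      N6 x:[17/2,27/2] y:[12,19] z:[25/3,31/3] -> miss, prune
      N10 x:[9,37/2] y:[14,22] z:[13,52/3] -> hit [14,52/3] leaf, test {P5(miss), P11(miss)}
    N14 x:[7/2,43/2] y:[6,17] z:[13/3,26/3] -> hit [6,26/3], descend [2, 9]
      N2 x:[7/2,8] y:[6,15] z:[13/3,6] -> hit [6,6] leaf, test {P3(miss), P7(miss)}
      N9 x:[21/2,43/2] y:[9,17] z:[17/3,26/3] -> miss, prune
  N12 x:[11/2,22] y:[19,45] z:[19/3,17] -> miss, prune

Visited [0, 1, 4, 6, 10, 14, 2, 9, 12]. Tests: 9 box, 2 leaf. Nearest: miss.

== RESULT ==
9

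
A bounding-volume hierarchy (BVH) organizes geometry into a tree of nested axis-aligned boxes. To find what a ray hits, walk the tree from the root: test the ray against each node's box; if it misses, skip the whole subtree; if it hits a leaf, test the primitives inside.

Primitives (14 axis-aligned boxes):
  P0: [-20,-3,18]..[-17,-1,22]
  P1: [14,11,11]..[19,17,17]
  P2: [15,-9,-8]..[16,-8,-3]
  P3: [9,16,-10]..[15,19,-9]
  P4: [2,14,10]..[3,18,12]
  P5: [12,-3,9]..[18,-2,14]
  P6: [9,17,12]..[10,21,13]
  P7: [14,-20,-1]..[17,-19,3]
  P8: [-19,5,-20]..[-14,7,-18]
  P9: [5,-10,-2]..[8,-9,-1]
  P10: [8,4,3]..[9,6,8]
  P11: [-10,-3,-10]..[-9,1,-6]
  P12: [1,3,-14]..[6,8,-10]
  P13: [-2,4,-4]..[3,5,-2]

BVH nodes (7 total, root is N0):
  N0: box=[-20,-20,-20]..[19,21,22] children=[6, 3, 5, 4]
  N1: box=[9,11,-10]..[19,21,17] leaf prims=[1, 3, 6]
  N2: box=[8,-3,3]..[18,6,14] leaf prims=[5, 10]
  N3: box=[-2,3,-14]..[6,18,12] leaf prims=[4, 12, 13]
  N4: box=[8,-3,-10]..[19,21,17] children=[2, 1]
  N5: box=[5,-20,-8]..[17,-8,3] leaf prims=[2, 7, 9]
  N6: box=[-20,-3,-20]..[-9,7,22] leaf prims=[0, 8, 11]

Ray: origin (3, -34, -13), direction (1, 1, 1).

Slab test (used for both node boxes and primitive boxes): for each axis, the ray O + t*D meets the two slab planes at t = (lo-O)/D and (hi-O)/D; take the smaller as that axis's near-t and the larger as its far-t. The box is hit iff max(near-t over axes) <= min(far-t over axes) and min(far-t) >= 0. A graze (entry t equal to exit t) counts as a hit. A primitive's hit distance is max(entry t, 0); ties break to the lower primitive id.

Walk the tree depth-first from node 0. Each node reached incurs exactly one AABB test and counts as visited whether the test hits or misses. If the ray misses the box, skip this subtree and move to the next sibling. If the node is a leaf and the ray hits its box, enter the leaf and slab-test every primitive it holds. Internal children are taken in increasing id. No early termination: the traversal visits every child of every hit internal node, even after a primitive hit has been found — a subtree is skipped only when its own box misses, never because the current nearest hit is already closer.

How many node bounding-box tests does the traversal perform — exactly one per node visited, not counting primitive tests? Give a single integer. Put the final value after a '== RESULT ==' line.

Walk:
N0 x:[-23,16] y:[14,55] z:[-7,35] -> hit [14,16], descend [3, 4, 5, 6]
  N3 x:[-5,3] y:[37,52] z:[-1,25] -> miss, prune
  N4 x:[5,16] y:[31,55] z:[3,30] -> miss, prune
  N5 x:[2,14] y:[14,26] z:[5,16] -> hit [14,14] leaf, test {P2(miss), P7@t=14, P9(miss)}
  N6 x:[-23,-12] y:[31,41] z:[-7,35] -> miss, prune

5 AABB tests over nodes [0, 3, 4, 5, 6]; 1 leaf entered; closest P7.

== RESULT ==
5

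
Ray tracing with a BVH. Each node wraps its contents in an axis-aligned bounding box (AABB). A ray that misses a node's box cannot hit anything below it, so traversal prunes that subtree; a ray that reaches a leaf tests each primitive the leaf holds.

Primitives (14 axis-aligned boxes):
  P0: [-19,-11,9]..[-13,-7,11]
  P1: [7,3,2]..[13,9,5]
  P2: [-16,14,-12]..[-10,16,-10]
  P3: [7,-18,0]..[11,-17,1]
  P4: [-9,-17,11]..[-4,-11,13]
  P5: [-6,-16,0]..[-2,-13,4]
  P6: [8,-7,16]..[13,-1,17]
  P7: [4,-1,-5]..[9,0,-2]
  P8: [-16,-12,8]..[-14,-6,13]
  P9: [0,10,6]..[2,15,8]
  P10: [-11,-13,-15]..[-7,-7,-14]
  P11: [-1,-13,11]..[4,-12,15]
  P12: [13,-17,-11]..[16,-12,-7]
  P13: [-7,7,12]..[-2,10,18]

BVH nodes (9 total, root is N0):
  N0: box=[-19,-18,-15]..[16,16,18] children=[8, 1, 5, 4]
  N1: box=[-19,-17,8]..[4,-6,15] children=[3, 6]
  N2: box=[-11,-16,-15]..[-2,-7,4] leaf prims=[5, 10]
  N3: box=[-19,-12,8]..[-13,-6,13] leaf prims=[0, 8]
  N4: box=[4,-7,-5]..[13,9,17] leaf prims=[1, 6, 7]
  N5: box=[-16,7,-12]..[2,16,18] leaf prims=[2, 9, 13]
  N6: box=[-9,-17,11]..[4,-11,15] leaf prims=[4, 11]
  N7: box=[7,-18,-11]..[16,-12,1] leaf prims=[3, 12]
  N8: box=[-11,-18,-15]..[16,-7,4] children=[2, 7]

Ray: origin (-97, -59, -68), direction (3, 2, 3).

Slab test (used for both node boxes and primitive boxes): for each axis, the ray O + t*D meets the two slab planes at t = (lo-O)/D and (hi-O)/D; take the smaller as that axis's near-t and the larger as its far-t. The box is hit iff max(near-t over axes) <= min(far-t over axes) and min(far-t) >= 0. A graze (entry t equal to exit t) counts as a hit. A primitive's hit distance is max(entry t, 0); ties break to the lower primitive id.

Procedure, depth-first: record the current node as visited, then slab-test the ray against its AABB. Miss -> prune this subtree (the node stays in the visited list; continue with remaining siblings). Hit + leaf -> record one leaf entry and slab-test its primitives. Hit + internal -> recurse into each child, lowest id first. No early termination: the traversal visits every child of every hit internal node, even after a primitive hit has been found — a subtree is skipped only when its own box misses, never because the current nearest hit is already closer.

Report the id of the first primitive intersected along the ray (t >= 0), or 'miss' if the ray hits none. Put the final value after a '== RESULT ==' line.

Walk:
N0 x:[26,113/3] y:[41/2,75/2] z:[53/3,86/3] -> hit [26,86/3], descend [1, 4, 5, 8]
  N1 x:[26,101/3] y:[21,53/2] z:[76/3,83/3] -> hit [26,53/2], descend [3, 6]
    N3 x:[26,28] y:[47/2,53/2] z:[76/3,27] -> hit [26,53/2] leaf, test {P0@t=26, P8(miss)}
    N6 x:[88/3,101/3] y:[21,24] z:[79/3,83/3] -> miss, prune
  N4 x:[101/3,110/3] y:[26,34] z:[21,85/3] -> miss, prune
  N5 x:[27,33] y:[33,75/2] z:[56/3,86/3] -> miss, prune
  N8 x:[86/3,113/3] y:[41/2,26] z:[53/3,24] -> miss, prune

order=[0, 1, 3, 6, 4, 5, 8]  |boxes|=7  |leaves|=1  hit=P0

== RESULT ==
0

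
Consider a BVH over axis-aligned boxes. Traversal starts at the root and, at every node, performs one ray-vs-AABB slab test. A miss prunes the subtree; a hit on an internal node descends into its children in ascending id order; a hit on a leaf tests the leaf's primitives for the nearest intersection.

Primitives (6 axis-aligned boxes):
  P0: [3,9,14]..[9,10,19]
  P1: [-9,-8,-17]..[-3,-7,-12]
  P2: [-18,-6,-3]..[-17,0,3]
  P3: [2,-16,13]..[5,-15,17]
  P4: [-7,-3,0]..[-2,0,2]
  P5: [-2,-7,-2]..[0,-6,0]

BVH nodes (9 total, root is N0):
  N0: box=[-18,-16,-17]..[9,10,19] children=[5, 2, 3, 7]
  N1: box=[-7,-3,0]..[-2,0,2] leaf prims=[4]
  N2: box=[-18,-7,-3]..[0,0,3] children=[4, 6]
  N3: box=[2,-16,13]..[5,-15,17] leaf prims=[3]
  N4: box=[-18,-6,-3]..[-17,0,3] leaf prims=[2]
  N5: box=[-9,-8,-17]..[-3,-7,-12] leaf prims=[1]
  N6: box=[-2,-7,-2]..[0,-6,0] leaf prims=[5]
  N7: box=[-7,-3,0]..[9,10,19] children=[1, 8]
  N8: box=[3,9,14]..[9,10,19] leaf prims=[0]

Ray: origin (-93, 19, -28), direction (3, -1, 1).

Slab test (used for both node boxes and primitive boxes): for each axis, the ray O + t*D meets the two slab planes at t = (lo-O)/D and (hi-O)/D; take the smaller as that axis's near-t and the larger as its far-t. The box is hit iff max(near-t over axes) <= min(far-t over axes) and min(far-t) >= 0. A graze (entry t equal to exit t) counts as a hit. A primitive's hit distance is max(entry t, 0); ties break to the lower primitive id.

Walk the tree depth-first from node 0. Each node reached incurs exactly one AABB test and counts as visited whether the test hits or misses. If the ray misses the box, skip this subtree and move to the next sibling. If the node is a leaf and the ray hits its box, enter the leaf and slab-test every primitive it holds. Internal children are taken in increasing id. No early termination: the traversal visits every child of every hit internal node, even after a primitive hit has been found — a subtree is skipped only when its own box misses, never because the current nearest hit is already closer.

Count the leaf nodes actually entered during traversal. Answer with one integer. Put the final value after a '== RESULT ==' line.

Trace the traversal:
N0 x:[25,34] y:[9,35] z:[11,47] -> hit [25,34], descend [2, 3, 5, 7]
  N2 x:[25,31] y:[19,26] z:[25,31] -> hit [25,26], descend [4, 6]
    N4 x:[25,76/3] y:[19,25] z:[25,31] -> hit [25,25] leaf, test {P2@t=25}
    N6 x:[91/3,31] y:[25,26] z:[26,28] -> miss, prune
  N3 x:[95/3,98/3] y:[34,35] z:[41,45] -> miss, prune
  N5 x:[28,30] y:[26,27] z:[11,16] -> miss, prune
  N7 x:[86/3,34] y:[9,22] z:[28,47] -> miss, prune

Visited [0, 2, 4, 6, 3, 5, 7]. Tests: 7 box, 1 leaf. Nearest: P2.

== RESULT ==
1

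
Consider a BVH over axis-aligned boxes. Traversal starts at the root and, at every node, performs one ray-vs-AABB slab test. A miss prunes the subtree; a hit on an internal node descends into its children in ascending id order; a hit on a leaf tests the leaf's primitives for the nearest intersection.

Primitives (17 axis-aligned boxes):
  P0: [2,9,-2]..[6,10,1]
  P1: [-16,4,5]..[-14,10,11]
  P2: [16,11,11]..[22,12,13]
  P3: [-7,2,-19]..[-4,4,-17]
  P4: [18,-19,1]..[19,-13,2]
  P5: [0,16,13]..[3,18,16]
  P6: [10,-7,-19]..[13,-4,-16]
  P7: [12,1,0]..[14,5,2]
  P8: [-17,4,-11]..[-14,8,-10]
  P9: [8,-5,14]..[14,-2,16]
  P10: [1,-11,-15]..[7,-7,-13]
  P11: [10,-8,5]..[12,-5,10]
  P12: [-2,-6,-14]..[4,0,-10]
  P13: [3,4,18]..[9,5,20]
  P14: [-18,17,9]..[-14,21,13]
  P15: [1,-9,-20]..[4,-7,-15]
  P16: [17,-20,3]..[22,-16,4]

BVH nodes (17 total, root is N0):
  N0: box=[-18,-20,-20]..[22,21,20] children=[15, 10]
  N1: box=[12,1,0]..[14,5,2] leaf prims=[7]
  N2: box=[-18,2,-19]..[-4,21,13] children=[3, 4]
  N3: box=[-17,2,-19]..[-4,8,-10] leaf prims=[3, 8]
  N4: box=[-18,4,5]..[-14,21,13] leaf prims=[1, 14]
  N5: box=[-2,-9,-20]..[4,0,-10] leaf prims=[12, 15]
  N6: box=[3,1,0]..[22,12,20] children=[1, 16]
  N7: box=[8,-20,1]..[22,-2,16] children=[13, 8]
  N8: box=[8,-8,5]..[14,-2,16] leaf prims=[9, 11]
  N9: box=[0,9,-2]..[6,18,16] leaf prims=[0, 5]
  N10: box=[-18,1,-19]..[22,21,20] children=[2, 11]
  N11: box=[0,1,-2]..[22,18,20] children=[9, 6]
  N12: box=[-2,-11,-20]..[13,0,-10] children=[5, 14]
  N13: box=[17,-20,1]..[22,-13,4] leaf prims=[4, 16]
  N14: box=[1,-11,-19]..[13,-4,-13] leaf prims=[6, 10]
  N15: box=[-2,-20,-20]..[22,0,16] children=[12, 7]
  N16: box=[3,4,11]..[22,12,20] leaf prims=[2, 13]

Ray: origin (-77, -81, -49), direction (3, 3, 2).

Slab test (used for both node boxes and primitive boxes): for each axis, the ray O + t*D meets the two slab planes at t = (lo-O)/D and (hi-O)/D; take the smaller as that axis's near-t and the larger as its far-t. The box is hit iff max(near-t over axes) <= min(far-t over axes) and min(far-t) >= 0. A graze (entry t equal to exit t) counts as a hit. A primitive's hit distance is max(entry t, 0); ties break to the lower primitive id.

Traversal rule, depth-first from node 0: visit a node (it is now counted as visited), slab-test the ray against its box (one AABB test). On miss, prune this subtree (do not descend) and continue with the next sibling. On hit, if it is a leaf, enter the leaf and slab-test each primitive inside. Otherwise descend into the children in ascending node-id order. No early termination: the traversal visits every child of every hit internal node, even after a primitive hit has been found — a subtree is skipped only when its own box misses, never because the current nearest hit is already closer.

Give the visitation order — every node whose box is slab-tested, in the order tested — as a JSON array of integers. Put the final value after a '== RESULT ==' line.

Trace the traversal:
N0 x:[59/3,33] y:[61/3,34] z:[29/2,69/2] -> hit [61/3,33], descend [10, 15]
  N10 x:[59/3,33] y:[82/3,34] z:[15,69/2] -> hit [82/3,33], descend [2, 11]
    N2 x:[59/3,73/3] y:[83/3,34] z:[15,31] -> miss, prune
    N11 x:[77/3,33] y:[82/3,33] z:[47/2,69/2] -> hit [82/3,33], descend [6, 9]
      N6 x:[80/3,33] y:[82/3,31] z:[49/2,69/2] -> hit [82/3,31], descend [1, 16]
        N1 x:[89/3,91/3] y:[82/3,86/3] z:[49/2,51/2] -> miss, prune
        N16 x:[80/3,33] y:[85/3,31] z:[30,69/2] -> hit [30,31] leaf, test {P2@t=31, P13(miss)}
      N9 x:[77/3,83/3] y:[30,33] z:[47/2,65/2] -> miss, prune
  N15 x:[25,33] y:[61/3,27] z:[29/2,65/2] -> hit [25,27], descend [7, 12]
    N7 x:[85/3,33] y:[61/3,79/3] z:[25,65/2] -> miss, prune
    N12 x:[25,30] y:[70/3,27] z:[29/2,39/2] -> miss, prune

Visited [0, 10, 2, 11, 6, 1, 16, 9, 15, 7, 12]. Tests: 11 box, 1 leaf. Nearest: P2.

== RESULT ==
[0, 10, 2, 11, 6, 1, 16, 9, 15, 7, 12]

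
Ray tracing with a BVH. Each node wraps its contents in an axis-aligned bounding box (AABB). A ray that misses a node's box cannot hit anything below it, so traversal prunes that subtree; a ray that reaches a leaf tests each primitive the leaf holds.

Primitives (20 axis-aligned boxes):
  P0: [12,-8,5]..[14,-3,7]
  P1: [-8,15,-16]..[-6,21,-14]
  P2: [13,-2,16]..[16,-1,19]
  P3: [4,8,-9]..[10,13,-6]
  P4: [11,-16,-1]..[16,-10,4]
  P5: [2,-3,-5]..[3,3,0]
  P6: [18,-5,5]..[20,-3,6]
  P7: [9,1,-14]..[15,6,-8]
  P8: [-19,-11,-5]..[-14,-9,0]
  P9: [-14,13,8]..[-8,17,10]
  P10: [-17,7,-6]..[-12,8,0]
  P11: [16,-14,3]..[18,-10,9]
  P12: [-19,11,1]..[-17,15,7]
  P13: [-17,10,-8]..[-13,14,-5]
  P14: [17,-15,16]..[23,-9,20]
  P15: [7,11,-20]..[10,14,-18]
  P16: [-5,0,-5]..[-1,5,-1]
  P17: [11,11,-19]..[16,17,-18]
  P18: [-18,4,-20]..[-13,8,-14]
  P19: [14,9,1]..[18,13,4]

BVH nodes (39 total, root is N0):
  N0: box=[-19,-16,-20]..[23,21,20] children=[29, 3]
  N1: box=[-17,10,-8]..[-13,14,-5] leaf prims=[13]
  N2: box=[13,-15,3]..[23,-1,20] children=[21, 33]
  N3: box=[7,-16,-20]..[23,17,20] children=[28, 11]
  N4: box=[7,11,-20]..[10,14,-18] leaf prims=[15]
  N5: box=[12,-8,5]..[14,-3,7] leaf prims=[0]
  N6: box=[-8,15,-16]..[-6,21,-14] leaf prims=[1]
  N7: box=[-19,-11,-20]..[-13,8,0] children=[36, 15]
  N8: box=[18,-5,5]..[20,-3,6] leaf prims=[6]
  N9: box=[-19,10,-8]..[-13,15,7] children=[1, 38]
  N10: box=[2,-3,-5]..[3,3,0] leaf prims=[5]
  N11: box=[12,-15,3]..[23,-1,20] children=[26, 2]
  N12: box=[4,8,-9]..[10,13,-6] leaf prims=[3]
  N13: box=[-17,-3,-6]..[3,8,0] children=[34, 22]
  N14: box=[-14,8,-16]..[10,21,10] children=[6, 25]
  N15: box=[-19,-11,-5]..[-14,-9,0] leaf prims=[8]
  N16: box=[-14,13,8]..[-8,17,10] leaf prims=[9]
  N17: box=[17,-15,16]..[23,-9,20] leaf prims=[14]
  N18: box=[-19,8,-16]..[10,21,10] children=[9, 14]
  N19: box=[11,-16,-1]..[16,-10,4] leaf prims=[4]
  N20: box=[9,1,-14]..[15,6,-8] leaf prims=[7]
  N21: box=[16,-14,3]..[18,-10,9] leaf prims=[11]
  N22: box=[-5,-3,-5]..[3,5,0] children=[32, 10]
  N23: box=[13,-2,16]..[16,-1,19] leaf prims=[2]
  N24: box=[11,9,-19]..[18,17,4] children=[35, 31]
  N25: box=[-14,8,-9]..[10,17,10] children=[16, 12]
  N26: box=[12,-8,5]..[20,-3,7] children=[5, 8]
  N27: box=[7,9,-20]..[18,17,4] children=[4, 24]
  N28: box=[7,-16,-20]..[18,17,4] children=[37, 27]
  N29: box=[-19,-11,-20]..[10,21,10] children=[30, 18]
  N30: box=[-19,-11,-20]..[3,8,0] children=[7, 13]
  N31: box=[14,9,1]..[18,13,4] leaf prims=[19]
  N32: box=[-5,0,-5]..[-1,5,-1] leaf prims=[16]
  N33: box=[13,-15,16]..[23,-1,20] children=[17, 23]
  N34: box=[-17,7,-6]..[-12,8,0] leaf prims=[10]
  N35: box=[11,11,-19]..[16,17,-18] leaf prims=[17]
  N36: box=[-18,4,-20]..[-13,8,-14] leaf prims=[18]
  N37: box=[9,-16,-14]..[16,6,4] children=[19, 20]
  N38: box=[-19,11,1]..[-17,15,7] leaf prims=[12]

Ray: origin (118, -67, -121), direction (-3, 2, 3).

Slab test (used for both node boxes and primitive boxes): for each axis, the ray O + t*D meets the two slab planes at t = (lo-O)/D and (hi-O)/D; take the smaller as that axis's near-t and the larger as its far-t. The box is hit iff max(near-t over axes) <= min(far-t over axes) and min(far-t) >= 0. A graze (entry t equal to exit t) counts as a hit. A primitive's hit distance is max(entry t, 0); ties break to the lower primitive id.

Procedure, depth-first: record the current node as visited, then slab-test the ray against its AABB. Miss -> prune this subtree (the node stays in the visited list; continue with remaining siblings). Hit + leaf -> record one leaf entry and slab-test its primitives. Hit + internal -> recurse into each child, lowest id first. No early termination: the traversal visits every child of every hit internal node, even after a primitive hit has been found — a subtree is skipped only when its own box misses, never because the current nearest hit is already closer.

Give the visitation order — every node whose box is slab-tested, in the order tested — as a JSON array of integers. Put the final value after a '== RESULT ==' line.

Trace the traversal:
N0 x:[95/3,137/3] y:[51/2,44] z:[101/3,47] -> hit [101/3,44], descend [3, 29]
  N3 x:[95/3,37] y:[51/2,42] z:[101/3,47] -> hit [101/3,37], descend [11, 28]
    N11 x:[95/3,106/3] y:[26,33] z:[124/3,47] -> miss, prune
    N28 x:[100/3,37] y:[51/2,42] z:[101/3,125/3] -> hit [101/3,37], descend [27, 37]
      N27 x:[100/3,37] y:[38,42] z:[101/3,125/3] -> miss, prune
      N37 x:[34,109/3] y:[51/2,73/2] z:[107/3,125/3] -> hit [107/3,109/3], descend [19, 20]
        N19 x:[34,107/3] y:[51/2,57/2] z:[40,125/3] -> miss, prune
        N20 x:[103/3,109/3] y:[34,73/2] z:[107/3,113/3] -> hit [107/3,109/3] leaf, test {P7@t=107/3}
  N29 x:[36,137/3] y:[28,44] z:[101/3,131/3] -> hit [36,131/3], descend [18, 30]
    N18 x:[36,137/3] y:[75/2,44] z:[35,131/3] -> hit [75/2,131/3], descend [9, 14]
      N9 x:[131/3,137/3] y:[77/2,41] z:[113/3,128/3] -> miss, prune
      N14 x:[36,44] y:[75/2,44] z:[35,131/3] -> hit [75/2,131/3], descend [6, 25]
        N6 x:[124/3,42] y:[41,44] z:[35,107/3] -> miss, prune
        N25 x:[36,44] y:[75/2,42] z:[112/3,131/3] -> hit [75/2,42], descend [12, 16]
          N12 x:[36,38] y:[75/2,40] z:[112/3,115/3] -> hit [75/2,38] leaf, test {P3@t=75/2}
          N16 x:[42,44] y:[40,42] z:[43,131/3] -> miss, prune
    N30 x:[115/3,137/3] y:[28,75/2] z:[101/3,121/3] -> miss, prune

Visited [0, 3, 11, 28, 27, 37, 19, 20, 29, 18, 9, 14, 6, 25, 12, 16, 30]. Tests: 17 box, 2 leaf. Nearest: P7.

== RESULT ==
[0, 3, 11, 28, 27, 37, 19, 20, 29, 18, 9, 14, 6, 25, 12, 16, 30]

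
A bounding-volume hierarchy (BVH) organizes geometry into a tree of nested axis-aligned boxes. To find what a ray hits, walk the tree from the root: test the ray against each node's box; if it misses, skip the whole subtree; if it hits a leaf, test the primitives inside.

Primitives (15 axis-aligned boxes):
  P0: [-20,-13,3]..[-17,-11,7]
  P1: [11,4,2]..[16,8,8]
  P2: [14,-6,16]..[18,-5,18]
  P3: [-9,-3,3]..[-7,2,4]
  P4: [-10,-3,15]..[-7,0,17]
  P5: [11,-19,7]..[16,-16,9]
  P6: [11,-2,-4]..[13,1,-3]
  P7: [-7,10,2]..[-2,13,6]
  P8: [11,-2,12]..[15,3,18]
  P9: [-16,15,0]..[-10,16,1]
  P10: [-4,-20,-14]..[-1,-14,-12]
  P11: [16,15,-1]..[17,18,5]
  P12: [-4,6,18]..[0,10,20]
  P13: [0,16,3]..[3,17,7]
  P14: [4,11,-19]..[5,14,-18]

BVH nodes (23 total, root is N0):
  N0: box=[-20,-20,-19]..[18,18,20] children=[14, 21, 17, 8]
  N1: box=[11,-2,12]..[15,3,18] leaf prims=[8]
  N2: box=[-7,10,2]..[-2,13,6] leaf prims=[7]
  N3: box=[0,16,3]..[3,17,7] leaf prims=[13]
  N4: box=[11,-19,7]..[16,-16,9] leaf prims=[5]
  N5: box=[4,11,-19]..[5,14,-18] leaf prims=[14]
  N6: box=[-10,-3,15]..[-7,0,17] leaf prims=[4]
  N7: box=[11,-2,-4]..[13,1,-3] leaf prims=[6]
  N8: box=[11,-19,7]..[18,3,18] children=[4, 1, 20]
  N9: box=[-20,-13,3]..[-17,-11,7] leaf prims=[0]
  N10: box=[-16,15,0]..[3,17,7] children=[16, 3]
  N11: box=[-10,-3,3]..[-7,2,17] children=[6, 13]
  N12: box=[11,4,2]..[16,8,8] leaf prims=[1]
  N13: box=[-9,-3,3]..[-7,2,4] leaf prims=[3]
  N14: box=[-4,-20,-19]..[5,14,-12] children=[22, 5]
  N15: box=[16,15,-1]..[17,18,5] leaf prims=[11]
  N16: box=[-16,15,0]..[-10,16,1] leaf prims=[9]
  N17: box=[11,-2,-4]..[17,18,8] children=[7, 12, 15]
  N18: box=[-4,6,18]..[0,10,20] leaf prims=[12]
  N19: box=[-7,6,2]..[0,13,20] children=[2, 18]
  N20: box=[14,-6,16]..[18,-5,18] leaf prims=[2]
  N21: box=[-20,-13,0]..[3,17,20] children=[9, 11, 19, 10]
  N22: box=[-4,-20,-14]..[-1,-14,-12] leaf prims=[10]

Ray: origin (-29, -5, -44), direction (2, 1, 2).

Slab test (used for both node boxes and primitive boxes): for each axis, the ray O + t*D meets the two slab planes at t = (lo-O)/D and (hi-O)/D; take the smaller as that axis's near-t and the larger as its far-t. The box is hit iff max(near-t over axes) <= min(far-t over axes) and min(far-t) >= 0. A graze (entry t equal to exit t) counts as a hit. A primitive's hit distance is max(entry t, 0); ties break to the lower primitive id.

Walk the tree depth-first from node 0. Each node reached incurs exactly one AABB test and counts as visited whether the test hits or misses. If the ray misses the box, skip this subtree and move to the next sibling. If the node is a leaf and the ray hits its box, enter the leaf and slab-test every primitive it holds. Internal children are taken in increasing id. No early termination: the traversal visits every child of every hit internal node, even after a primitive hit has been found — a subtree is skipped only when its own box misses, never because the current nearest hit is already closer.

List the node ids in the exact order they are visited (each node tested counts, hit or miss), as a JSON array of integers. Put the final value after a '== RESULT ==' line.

Trace the traversal:
N0 x:[9/2,47/2] y:[-15,23] z:[25/2,32] -> hit [25/2,23], descend [8, 14, 17, 21]
  N8 x:[20,47/2] y:[-14,8] z:[51/2,31] -> miss, prune
  N14 x:[25/2,17] y:[-15,19] z:[25/2,16] -> hit [25/2,16], descend [5, 22]
    N5 x:[33/2,17] y:[16,19] z:[25/2,13] -> miss, prune
    N22 x:[25/2,14] y:[-15,-9] z:[15,16] -> miss, prune
  N17 x:[20,23] y:[3,23] z:[20,26] -> hit [20,23], descend [7, 12, 15]
    N7 x:[20,21] y:[3,6] z:[20,41/2] -> miss, prune
    N12 x:[20,45/2] y:[9,13] z:[23,26] -> miss, prune
    N15 x:[45/2,23] y:[20,23] z:[43/2,49/2] -> hit [45/2,23] leaf, test {P11@t=45/2}
  N21 x:[9/2,16] y:[-8,22] z:[22,32] -> miss, prune

Summary -> nodes [0, 8, 14, 5, 22, 17, 7, 12, 15, 21]; box-tests=10; leaf-entries=1; first=P11

== RESULT ==
[0, 8, 14, 5, 22, 17, 7, 12, 15, 21]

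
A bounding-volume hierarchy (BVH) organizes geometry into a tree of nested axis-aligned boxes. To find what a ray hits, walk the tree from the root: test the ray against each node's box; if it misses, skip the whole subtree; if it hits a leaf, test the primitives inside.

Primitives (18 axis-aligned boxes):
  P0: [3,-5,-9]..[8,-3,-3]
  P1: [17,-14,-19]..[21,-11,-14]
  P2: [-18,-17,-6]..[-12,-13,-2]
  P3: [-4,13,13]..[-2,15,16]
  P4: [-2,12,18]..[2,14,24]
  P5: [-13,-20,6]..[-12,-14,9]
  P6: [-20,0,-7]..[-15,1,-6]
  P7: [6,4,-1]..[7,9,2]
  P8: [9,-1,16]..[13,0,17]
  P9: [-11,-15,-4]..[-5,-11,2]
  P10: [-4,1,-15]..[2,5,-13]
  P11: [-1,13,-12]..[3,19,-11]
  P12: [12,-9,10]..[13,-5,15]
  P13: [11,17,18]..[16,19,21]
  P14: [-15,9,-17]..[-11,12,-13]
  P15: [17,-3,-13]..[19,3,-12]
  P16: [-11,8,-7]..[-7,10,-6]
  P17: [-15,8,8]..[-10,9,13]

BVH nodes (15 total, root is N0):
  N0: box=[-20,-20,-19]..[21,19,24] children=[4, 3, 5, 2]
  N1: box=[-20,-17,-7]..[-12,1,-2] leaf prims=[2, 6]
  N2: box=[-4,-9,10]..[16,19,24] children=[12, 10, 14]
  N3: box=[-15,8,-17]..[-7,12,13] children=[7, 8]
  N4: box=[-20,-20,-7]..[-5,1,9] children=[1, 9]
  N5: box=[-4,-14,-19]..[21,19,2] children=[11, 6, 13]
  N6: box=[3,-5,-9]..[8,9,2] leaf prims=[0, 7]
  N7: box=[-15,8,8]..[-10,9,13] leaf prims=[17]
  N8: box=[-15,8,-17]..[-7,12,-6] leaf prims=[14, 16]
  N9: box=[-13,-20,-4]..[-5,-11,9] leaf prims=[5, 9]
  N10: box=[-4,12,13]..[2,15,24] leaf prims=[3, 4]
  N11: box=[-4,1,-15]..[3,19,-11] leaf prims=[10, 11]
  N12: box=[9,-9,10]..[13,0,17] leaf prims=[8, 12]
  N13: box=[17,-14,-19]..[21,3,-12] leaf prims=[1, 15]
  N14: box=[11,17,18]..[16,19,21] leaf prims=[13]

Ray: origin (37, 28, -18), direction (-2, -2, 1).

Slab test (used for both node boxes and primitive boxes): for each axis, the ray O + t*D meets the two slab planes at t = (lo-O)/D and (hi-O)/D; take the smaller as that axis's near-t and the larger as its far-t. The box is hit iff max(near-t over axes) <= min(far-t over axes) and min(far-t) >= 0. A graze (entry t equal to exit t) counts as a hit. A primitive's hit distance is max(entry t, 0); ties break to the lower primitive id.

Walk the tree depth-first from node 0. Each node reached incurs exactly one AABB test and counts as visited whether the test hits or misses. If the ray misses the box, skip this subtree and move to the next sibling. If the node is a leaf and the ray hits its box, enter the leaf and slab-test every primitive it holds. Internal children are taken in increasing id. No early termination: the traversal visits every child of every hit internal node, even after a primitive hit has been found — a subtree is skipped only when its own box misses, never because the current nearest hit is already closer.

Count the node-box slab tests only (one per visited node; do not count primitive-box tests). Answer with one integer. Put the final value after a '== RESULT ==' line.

Walk:
N0 x:[8,57/2] y:[9/2,24] z:[-1,42] -> hit [8,24], descend [2, 3, 4, 5]
  N2 x:[21/2,41/2] y:[9/2,37/2] z:[28,42] -> miss, prune
  N3 x:[22,26] y:[8,10] z:[1,31] -> miss, prune
  N4 x:[21,57/2] y:[27/2,24] z:[11,27] -> hit [21,24], descend [1, 9]
    N1 x:[49/2,57/2] y:[27/2,45/2] z:[11,16] -> miss, prune
    N9 x:[21,25] y:[39/2,24] z:[14,27] -> hit [21,24] leaf, test {P5(miss), P9(miss)}
  N5 x:[8,41/2] y:[9/2,21] z:[-1,20] -> hit [8,20], descend [6, 11, 13]
    N6 x:[29/2,17] y:[19/2,33/2] z:[9,20] -> hit [29/2,33/2] leaf, test {P0(miss), P7(miss)}
    N11 x:[17,41/2] y:[9/2,27/2] z:[3,7] -> miss, prune
    N13 x:[8,10] y:[25/2,21] z:[-1,6] -> miss, prune

Visited [0, 2, 3, 4, 1, 9, 5, 6, 11, 13]. Tests: 10 box, 2 leaf. Nearest: miss.

== RESULT ==
10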